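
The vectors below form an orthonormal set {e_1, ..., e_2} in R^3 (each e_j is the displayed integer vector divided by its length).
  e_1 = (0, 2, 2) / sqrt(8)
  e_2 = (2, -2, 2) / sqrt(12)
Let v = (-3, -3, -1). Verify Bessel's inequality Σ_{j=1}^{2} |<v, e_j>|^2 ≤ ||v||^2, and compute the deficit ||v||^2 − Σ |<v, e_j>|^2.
Σ |<v, e_j>|^2 = 25/3; ||v||^2 = 19; deficit = 32/3

Write each e_j = u_j / sqrt(<u_j, u_j>) where u_j is the displayed integer vector. Then <v, e_j> = <v, u_j> / sqrt(<u_j, u_j>), so |<v, e_j>|^2 = <v, u_j>^2 / <u_j, u_j>.
Coefficients: <v, e_1> = -8/sqrt(8), <v, e_2> = -2/sqrt(12).
Square and sum: Σ |<v, e_j>|^2 = 25/3.
Compute ||v||^2 = v·v = 19.
Deficit = 19 − 25/3 = 32/3 ≥ 0, confirming Bessel's inequality. (The deficit equals ||v − Σ <v,e_j> e_j||^2, the squared distance from v to span{e_j}.)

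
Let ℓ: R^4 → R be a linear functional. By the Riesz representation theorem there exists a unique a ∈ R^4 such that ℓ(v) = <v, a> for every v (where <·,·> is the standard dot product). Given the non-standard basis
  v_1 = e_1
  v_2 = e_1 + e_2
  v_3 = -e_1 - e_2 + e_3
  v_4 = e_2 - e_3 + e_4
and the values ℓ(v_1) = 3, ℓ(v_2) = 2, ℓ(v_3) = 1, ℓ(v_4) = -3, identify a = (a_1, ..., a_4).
a = (3, -1, 3, 1)

Write a = (a_1, ..., a_4) in the standard basis. For each basis vector v_i, ℓ(v_i) = <v_i, a> is a linear equation in the a_j's. Collect the n equations into a matrix system V a = ℓ, where row i of V is v_i (expressed in the standard basis). Since V is invertible (lower-triangular with 1s on the diagonal, up to permutation), solve by back-substitution:
  V =
[[1, 0, 0, 0],
 [1, 1, 0, 0],
 [-1, -1, 1, 0],
 [0, 1, -1, 1]]
  V a = (3, 2, 1, -3)
Solving gives a = (3, -1, 3, 1).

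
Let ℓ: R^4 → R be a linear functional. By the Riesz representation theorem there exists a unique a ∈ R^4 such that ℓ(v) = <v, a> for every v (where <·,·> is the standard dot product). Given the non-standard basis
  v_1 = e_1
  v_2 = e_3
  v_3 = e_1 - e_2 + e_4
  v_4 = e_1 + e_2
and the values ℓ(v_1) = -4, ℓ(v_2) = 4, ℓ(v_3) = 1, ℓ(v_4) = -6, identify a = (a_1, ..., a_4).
a = (-4, -2, 4, 3)

Write a = (a_1, ..., a_4) in the standard basis. For each basis vector v_i, ℓ(v_i) = <v_i, a> is a linear equation in the a_j's. Collect the n equations into a matrix system V a = ℓ, where row i of V is v_i (expressed in the standard basis). Since V is invertible (lower-triangular with 1s on the diagonal, up to permutation), solve by back-substitution:
  V =
[[1, 0, 0, 0],
 [0, 0, 1, 0],
 [1, -1, 0, 1],
 [1, 1, 0, 0]]
  V a = (-4, 4, 1, -6)
Solving gives a = (-4, -2, 4, 3).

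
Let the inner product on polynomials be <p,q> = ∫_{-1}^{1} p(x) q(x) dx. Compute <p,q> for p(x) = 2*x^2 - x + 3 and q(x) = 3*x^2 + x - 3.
<p,q> = -214/15

Expand the product: p(x)·q(x) = 6*x^4 - x^3 + 2*x^2 + 6*x - 9.
∫_{-1}^{1} of each monomial x^k gives [2/(k+1) if k even, 0 if k odd]. Integrating term-by-term (or equivalently evaluating the antiderivative F(x) = 6*x^5/5 - x^4/4 + 2*x^3/3 + 3*x^2 - 9*x at the endpoints):
  F(1) − F(−1) = -263/60 − (593/60) = -214/15.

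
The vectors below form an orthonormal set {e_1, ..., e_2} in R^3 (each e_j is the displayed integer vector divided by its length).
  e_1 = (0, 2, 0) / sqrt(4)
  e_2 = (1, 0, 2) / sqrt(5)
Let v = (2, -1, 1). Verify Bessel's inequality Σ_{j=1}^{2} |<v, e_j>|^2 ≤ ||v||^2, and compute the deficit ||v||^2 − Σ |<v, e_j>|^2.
Σ |<v, e_j>|^2 = 21/5; ||v||^2 = 6; deficit = 9/5

Write each e_j = u_j / sqrt(<u_j, u_j>) where u_j is the displayed integer vector. Then <v, e_j> = <v, u_j> / sqrt(<u_j, u_j>), so |<v, e_j>|^2 = <v, u_j>^2 / <u_j, u_j>.
Coefficients: <v, e_1> = -2/sqrt(4), <v, e_2> = 4/sqrt(5).
Square and sum: Σ |<v, e_j>|^2 = 21/5.
Compute ||v||^2 = v·v = 6.
Deficit = 6 − 21/5 = 9/5 ≥ 0, confirming Bessel's inequality. (The deficit equals ||v − Σ <v,e_j> e_j||^2, the squared distance from v to span{e_j}.)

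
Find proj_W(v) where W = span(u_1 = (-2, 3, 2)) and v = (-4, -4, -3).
proj_W(v) = (20/17, -30/17, -20/17)

Set up U = [u_1 | ... | u_1] ∈ R^(3×1). The projector onto W = col(U) is P = U (U^T U)^(-1) U^T.
Compute U^T U =
  [17],
and U^T v = (-10).
Solve U^T U · c = U^T v for the coefficients: c = (-10/17). The projection is proj_W(v) = U c.
Check: (v - proj_W(v)) · u_1 = 0  (should be 0).
Result: proj_W(v) = (20/17, -30/17, -20/17).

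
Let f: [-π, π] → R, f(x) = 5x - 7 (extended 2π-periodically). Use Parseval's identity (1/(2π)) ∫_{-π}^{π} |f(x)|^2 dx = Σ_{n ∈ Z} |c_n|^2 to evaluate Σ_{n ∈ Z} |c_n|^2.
Σ |c_n|^2 = 25π^2/3 + 49

Expand and integrate term by term over [-π, π]:
  ∫ (5x)^2 dx = 25·(2π^3/3); ∫ 2·5·(-7)·x dx = 0 (odd integrand); ∫ (-7)^2 dx = 49·2π.
So (1/(2π)) ∫_{-π}^{π} (5x - 7)^2 dx = 25π^2/3 + 49 = 25π^2/3 + 49.
Parseval ⇒ Σ |c_n|^2 = 25π^2/3 + 49.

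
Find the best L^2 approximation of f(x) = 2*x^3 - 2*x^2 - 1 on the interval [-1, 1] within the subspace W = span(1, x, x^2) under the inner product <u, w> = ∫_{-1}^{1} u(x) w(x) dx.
g(x) = -2*x^2 + 6*x/5 - 1

The best approximation g ∈ W is the orthogonal projection of f onto W. Writing g = a_0 + a_1 x + a_2 x^2, the coefficients solve the normal equations G · a = b where
  G_{ij} = <φ_i, φ_j> and b_i = <f, φ_i>, with φ_0 = 1, φ_1 = x, φ_2 = x^2.
G =
  [2, 0, 2/3]
  [0, 2/3, 0]
  [2/3, 0, 2/5],
b = (-10/3, 4/5, -22/15).
Solving gives a_0 = -1, a_1 = 6/5, a_2 = -2, so
  g(x) = -2*x^2 + 6*x/5 - 1.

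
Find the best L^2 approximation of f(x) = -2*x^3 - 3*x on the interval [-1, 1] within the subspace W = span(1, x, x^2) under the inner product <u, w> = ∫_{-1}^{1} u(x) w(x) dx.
g(x) = -21*x/5

The best approximation g ∈ W is the orthogonal projection of f onto W. Writing g = a_0 + a_1 x + a_2 x^2, the coefficients solve the normal equations G · a = b where
  G_{ij} = <φ_i, φ_j> and b_i = <f, φ_i>, with φ_0 = 1, φ_1 = x, φ_2 = x^2.
G =
  [2, 0, 2/3]
  [0, 2/3, 0]
  [2/3, 0, 2/5],
b = (0, -14/5, 0).
Solving gives a_0 = 0, a_1 = -21/5, a_2 = 0, so
  g(x) = -21*x/5.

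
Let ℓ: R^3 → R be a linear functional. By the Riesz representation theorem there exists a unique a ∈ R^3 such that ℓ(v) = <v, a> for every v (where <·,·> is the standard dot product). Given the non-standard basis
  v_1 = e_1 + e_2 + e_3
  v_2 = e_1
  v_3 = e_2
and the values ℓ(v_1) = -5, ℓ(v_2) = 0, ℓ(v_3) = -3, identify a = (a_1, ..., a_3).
a = (0, -3, -2)

Write a = (a_1, ..., a_3) in the standard basis. For each basis vector v_i, ℓ(v_i) = <v_i, a> is a linear equation in the a_j's. Collect the n equations into a matrix system V a = ℓ, where row i of V is v_i (expressed in the standard basis). Since V is invertible (lower-triangular with 1s on the diagonal, up to permutation), solve by back-substitution:
  V =
[[1, 1, 1],
 [1, 0, 0],
 [0, 1, 0]]
  V a = (-5, 0, -3)
Solving gives a = (0, -3, -2).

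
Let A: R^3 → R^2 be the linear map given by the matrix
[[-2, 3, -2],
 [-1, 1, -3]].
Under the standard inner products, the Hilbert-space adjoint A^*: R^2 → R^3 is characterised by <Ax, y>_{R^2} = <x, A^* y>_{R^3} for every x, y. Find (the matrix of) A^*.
A^* = A^T =
[[-2, -1],
 [3, 1],
 [-2, -3]]

For real matrices with standard dot products, the defining identity <Ax, y> = <x, A^* y> gives (Ax)^T y = x^T (A^*) y, i.e. x^T A^T y = x^T (A^*) y. Since this holds for all x, y, we must have A^* = A^T. Therefore
A^* =
[[-2, -1],
 [3, 1],
 [-2, -3]].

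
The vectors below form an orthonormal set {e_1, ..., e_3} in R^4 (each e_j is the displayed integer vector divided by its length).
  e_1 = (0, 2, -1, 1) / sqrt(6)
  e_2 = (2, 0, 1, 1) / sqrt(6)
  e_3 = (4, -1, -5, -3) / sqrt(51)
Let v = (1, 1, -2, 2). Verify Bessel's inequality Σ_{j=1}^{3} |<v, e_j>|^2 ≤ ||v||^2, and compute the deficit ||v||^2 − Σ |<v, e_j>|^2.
Σ |<v, e_j>|^2 = 389/51; ||v||^2 = 10; deficit = 121/51

Write each e_j = u_j / sqrt(<u_j, u_j>) where u_j is the displayed integer vector. Then <v, e_j> = <v, u_j> / sqrt(<u_j, u_j>), so |<v, e_j>|^2 = <v, u_j>^2 / <u_j, u_j>.
Coefficients: <v, e_1> = 6/sqrt(6), <v, e_2> = 2/sqrt(6), <v, e_3> = 7/sqrt(51).
Square and sum: Σ |<v, e_j>|^2 = 389/51.
Compute ||v||^2 = v·v = 10.
Deficit = 10 − 389/51 = 121/51 ≥ 0, confirming Bessel's inequality. (The deficit equals ||v − Σ <v,e_j> e_j||^2, the squared distance from v to span{e_j}.)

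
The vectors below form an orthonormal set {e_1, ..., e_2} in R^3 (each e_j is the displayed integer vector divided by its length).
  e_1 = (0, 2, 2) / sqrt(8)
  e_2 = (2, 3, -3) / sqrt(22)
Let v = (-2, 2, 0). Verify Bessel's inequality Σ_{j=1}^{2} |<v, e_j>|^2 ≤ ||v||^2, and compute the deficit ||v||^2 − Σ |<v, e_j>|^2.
Σ |<v, e_j>|^2 = 24/11; ||v||^2 = 8; deficit = 64/11

Write each e_j = u_j / sqrt(<u_j, u_j>) where u_j is the displayed integer vector. Then <v, e_j> = <v, u_j> / sqrt(<u_j, u_j>), so |<v, e_j>|^2 = <v, u_j>^2 / <u_j, u_j>.
Coefficients: <v, e_1> = 4/sqrt(8), <v, e_2> = 2/sqrt(22).
Square and sum: Σ |<v, e_j>|^2 = 24/11.
Compute ||v||^2 = v·v = 8.
Deficit = 8 − 24/11 = 64/11 ≥ 0, confirming Bessel's inequality. (The deficit equals ||v − Σ <v,e_j> e_j||^2, the squared distance from v to span{e_j}.)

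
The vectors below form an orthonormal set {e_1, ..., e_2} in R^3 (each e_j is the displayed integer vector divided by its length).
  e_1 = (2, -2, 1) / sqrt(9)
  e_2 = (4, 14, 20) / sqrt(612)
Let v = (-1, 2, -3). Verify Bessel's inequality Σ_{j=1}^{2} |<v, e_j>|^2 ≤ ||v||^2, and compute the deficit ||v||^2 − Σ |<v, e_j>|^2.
Σ |<v, e_j>|^2 = 189/17; ||v||^2 = 14; deficit = 49/17

Write each e_j = u_j / sqrt(<u_j, u_j>) where u_j is the displayed integer vector. Then <v, e_j> = <v, u_j> / sqrt(<u_j, u_j>), so |<v, e_j>|^2 = <v, u_j>^2 / <u_j, u_j>.
Coefficients: <v, e_1> = -9/sqrt(9), <v, e_2> = -36/sqrt(612).
Square and sum: Σ |<v, e_j>|^2 = 189/17.
Compute ||v||^2 = v·v = 14.
Deficit = 14 − 189/17 = 49/17 ≥ 0, confirming Bessel's inequality. (The deficit equals ||v − Σ <v,e_j> e_j||^2, the squared distance from v to span{e_j}.)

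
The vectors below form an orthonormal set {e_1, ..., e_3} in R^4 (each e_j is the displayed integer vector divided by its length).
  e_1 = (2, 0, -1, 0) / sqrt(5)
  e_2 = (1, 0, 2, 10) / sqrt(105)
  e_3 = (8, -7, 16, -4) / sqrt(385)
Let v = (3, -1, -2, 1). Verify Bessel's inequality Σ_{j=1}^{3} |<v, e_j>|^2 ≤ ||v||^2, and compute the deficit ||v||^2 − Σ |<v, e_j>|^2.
Σ |<v, e_j>|^2 = 150/11; ||v||^2 = 15; deficit = 15/11

Write each e_j = u_j / sqrt(<u_j, u_j>) where u_j is the displayed integer vector. Then <v, e_j> = <v, u_j> / sqrt(<u_j, u_j>), so |<v, e_j>|^2 = <v, u_j>^2 / <u_j, u_j>.
Coefficients: <v, e_1> = 8/sqrt(5), <v, e_2> = 9/sqrt(105), <v, e_3> = -5/sqrt(385).
Square and sum: Σ |<v, e_j>|^2 = 150/11.
Compute ||v||^2 = v·v = 15.
Deficit = 15 − 150/11 = 15/11 ≥ 0, confirming Bessel's inequality. (The deficit equals ||v − Σ <v,e_j> e_j||^2, the squared distance from v to span{e_j}.)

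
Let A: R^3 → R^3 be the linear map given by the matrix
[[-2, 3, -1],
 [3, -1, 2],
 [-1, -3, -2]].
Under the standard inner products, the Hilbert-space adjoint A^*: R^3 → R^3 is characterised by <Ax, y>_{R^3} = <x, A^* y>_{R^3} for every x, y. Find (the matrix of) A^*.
A^* = A^T =
[[-2, 3, -1],
 [3, -1, -3],
 [-1, 2, -2]]

For real matrices with standard dot products, the defining identity <Ax, y> = <x, A^* y> gives (Ax)^T y = x^T (A^*) y, i.e. x^T A^T y = x^T (A^*) y. Since this holds for all x, y, we must have A^* = A^T. Therefore
A^* =
[[-2, 3, -1],
 [3, -1, -3],
 [-1, 2, -2]].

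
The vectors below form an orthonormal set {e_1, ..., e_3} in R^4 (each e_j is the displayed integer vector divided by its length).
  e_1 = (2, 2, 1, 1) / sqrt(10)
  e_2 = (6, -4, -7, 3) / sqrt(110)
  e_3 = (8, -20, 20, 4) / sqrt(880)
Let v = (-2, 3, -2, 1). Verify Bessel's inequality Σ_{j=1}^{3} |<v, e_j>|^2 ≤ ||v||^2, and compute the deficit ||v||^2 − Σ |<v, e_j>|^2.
Σ |<v, e_j>|^2 = 74/5; ||v||^2 = 18; deficit = 16/5

Write each e_j = u_j / sqrt(<u_j, u_j>) where u_j is the displayed integer vector. Then <v, e_j> = <v, u_j> / sqrt(<u_j, u_j>), so |<v, e_j>|^2 = <v, u_j>^2 / <u_j, u_j>.
Coefficients: <v, e_1> = 1/sqrt(10), <v, e_2> = -7/sqrt(110), <v, e_3> = -112/sqrt(880).
Square and sum: Σ |<v, e_j>|^2 = 74/5.
Compute ||v||^2 = v·v = 18.
Deficit = 18 − 74/5 = 16/5 ≥ 0, confirming Bessel's inequality. (The deficit equals ||v − Σ <v,e_j> e_j||^2, the squared distance from v to span{e_j}.)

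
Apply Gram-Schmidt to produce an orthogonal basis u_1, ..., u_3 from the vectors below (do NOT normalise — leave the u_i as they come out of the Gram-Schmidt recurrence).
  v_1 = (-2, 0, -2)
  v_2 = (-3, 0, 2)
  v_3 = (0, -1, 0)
Orthogonal basis:
  u_1 = (-2, 0, -2)
  u_2 = (-5/2, 0, 5/2)
  u_3 = (0, -1, 0)

Apply the Gram-Schmidt recurrence
  u_1 = v_1
  u_i = v_i − Σ_{j<i} ((v_i · u_j) / (u_j · u_j)) · u_j.

Step by step this gives:
  u_1 = (-2, 0, -2)
  u_2 = (-5/2, 0, 5/2)
  u_3 = (0, -1, 0)

Orthogonality check:
  u_2 · u_1 = 0 (should be 0)
  u_3 · u_1 = 0 (should be 0)
  u_3 · u_2 = 0 (should be 0)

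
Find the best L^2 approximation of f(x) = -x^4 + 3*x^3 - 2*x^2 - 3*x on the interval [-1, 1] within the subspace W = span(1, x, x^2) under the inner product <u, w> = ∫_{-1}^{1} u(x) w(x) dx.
g(x) = -20*x^2/7 - 6*x/5 + 3/35

The best approximation g ∈ W is the orthogonal projection of f onto W. Writing g = a_0 + a_1 x + a_2 x^2, the coefficients solve the normal equations G · a = b where
  G_{ij} = <φ_i, φ_j> and b_i = <f, φ_i>, with φ_0 = 1, φ_1 = x, φ_2 = x^2.
G =
  [2, 0, 2/3]
  [0, 2/3, 0]
  [2/3, 0, 2/5],
b = (-26/15, -4/5, -38/35).
Solving gives a_0 = 3/35, a_1 = -6/5, a_2 = -20/7, so
  g(x) = -20*x^2/7 - 6*x/5 + 3/35.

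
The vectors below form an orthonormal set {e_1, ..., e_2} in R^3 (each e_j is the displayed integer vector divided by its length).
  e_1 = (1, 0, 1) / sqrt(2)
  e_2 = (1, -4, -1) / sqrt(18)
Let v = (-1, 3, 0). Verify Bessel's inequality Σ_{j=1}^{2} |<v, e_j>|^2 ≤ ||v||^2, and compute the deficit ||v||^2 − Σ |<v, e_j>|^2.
Σ |<v, e_j>|^2 = 89/9; ||v||^2 = 10; deficit = 1/9

Write each e_j = u_j / sqrt(<u_j, u_j>) where u_j is the displayed integer vector. Then <v, e_j> = <v, u_j> / sqrt(<u_j, u_j>), so |<v, e_j>|^2 = <v, u_j>^2 / <u_j, u_j>.
Coefficients: <v, e_1> = -1/sqrt(2), <v, e_2> = -13/sqrt(18).
Square and sum: Σ |<v, e_j>|^2 = 89/9.
Compute ||v||^2 = v·v = 10.
Deficit = 10 − 89/9 = 1/9 ≥ 0, confirming Bessel's inequality. (The deficit equals ||v − Σ <v,e_j> e_j||^2, the squared distance from v to span{e_j}.)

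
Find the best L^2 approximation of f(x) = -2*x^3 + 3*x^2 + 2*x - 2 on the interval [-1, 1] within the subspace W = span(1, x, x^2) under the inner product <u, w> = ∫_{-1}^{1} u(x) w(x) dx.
g(x) = 3*x^2 + 4*x/5 - 2

The best approximation g ∈ W is the orthogonal projection of f onto W. Writing g = a_0 + a_1 x + a_2 x^2, the coefficients solve the normal equations G · a = b where
  G_{ij} = <φ_i, φ_j> and b_i = <f, φ_i>, with φ_0 = 1, φ_1 = x, φ_2 = x^2.
G =
  [2, 0, 2/3]
  [0, 2/3, 0]
  [2/3, 0, 2/5],
b = (-2, 8/15, -2/15).
Solving gives a_0 = -2, a_1 = 4/5, a_2 = 3, so
  g(x) = 3*x^2 + 4*x/5 - 2.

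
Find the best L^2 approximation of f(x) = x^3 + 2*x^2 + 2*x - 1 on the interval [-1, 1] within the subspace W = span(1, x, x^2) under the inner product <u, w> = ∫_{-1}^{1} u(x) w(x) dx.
g(x) = 2*x^2 + 13*x/5 - 1

The best approximation g ∈ W is the orthogonal projection of f onto W. Writing g = a_0 + a_1 x + a_2 x^2, the coefficients solve the normal equations G · a = b where
  G_{ij} = <φ_i, φ_j> and b_i = <f, φ_i>, with φ_0 = 1, φ_1 = x, φ_2 = x^2.
G =
  [2, 0, 2/3]
  [0, 2/3, 0]
  [2/3, 0, 2/5],
b = (-2/3, 26/15, 2/15).
Solving gives a_0 = -1, a_1 = 13/5, a_2 = 2, so
  g(x) = 2*x^2 + 13*x/5 - 1.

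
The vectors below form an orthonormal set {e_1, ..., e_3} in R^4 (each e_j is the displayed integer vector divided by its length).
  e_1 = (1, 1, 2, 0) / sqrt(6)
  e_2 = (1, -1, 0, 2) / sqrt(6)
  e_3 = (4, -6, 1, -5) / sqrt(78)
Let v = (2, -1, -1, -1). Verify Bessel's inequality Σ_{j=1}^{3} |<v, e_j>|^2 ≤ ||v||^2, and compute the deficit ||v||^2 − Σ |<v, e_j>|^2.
Σ |<v, e_j>|^2 = 175/39; ||v||^2 = 7; deficit = 98/39

Write each e_j = u_j / sqrt(<u_j, u_j>) where u_j is the displayed integer vector. Then <v, e_j> = <v, u_j> / sqrt(<u_j, u_j>), so |<v, e_j>|^2 = <v, u_j>^2 / <u_j, u_j>.
Coefficients: <v, e_1> = -1/sqrt(6), <v, e_2> = 1/sqrt(6), <v, e_3> = 18/sqrt(78).
Square and sum: Σ |<v, e_j>|^2 = 175/39.
Compute ||v||^2 = v·v = 7.
Deficit = 7 − 175/39 = 98/39 ≥ 0, confirming Bessel's inequality. (The deficit equals ||v − Σ <v,e_j> e_j||^2, the squared distance from v to span{e_j}.)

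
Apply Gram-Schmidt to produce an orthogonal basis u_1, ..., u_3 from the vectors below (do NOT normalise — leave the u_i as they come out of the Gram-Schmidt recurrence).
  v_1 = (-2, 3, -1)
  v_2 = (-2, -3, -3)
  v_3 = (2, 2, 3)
Orthogonal basis:
  u_1 = (-2, 3, -1)
  u_2 = (-16/7, -18/7, -22/7)
  u_3 = (-3/19, -1/19, 3/19)

Apply the Gram-Schmidt recurrence
  u_1 = v_1
  u_i = v_i − Σ_{j<i} ((v_i · u_j) / (u_j · u_j)) · u_j.

Step by step this gives:
  u_1 = (-2, 3, -1)
  u_2 = (-16/7, -18/7, -22/7)
  u_3 = (-3/19, -1/19, 3/19)

Orthogonality check:
  u_2 · u_1 = 0 (should be 0)
  u_3 · u_1 = 0 (should be 0)
  u_3 · u_2 = 0 (should be 0)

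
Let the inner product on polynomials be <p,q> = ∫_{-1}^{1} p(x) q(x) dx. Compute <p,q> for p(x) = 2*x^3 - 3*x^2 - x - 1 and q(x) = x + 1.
<p,q> = -58/15

Expand the product: p(x)·q(x) = 2*x^4 - x^3 - 4*x^2 - 2*x - 1.
∫_{-1}^{1} of each monomial x^k gives [2/(k+1) if k even, 0 if k odd]. Integrating term-by-term (or equivalently evaluating the antiderivative F(x) = 2*x^5/5 - x^4/4 - 4*x^3/3 - x^2 - x at the endpoints):
  F(1) − F(−1) = -191/60 − (41/60) = -58/15.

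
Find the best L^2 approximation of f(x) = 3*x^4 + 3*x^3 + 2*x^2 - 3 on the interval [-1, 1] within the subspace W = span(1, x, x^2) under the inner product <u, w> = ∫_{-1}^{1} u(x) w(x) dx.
g(x) = 32*x^2/7 + 9*x/5 - 114/35

The best approximation g ∈ W is the orthogonal projection of f onto W. Writing g = a_0 + a_1 x + a_2 x^2, the coefficients solve the normal equations G · a = b where
  G_{ij} = <φ_i, φ_j> and b_i = <f, φ_i>, with φ_0 = 1, φ_1 = x, φ_2 = x^2.
G =
  [2, 0, 2/3]
  [0, 2/3, 0]
  [2/3, 0, 2/5],
b = (-52/15, 6/5, -12/35).
Solving gives a_0 = -114/35, a_1 = 9/5, a_2 = 32/7, so
  g(x) = 32*x^2/7 + 9*x/5 - 114/35.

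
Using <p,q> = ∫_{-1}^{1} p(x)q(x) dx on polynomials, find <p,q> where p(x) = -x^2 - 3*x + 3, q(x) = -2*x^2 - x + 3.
<p,q> = 74/5

Expand the product: p(x)·q(x) = 2*x^4 + 7*x^3 - 6*x^2 - 12*x + 9.
∫_{-1}^{1} of each monomial x^k gives [2/(k+1) if k even, 0 if k odd]. Integrating term-by-term (or equivalently evaluating the antiderivative F(x) = 2*x^5/5 + 7*x^4/4 - 2*x^3 - 6*x^2 + 9*x at the endpoints):
  F(1) − F(−1) = 63/20 − (-233/20) = 74/5.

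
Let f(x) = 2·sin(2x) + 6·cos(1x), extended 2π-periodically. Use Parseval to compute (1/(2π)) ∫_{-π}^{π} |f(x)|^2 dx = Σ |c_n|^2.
Σ |c_n|^2 = 20

Expand |f|^2 and use orthogonality of {sin(nx), cos(mx)} on [-π, π]:
  ∫_{-π}^{π} sin(nx)^2 dx = π, ∫ cos(mx)^2 dx = π, and cross terms integrate to 0.
So ∫_{-π}^{π} f(x)^2 dx = 2^2 · π + 6^2 · π = (4 + 36)π.
Divide by 2π: (4 + 36)/2 = 20.
By Parseval, this equals Σ |c_n|^2.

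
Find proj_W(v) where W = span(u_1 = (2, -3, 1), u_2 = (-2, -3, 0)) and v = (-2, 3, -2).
proj_W(v) = (-350/157, 495/157, -170/157)

Set up U = [u_1 | ... | u_2] ∈ R^(3×2). The projector onto W = col(U) is P = U (U^T U)^(-1) U^T.
Compute U^T U =
  [14, 5]
  [5, 13],
and U^T v = (-15, -5).
Solve U^T U · c = U^T v for the coefficients: c = (-170/157, 5/157). The projection is proj_W(v) = U c.
Check: (v - proj_W(v)) · u_1 = 0  (should be 0).
Check: (v - proj_W(v)) · u_2 = 0  (should be 0).
Result: proj_W(v) = (-350/157, 495/157, -170/157).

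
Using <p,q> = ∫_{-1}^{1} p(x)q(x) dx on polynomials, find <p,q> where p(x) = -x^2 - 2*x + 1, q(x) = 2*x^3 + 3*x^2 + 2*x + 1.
<p,q> = -32/15

Expand the product: p(x)·q(x) = -2*x^5 - 7*x^4 - 6*x^3 - 2*x^2 + 1.
∫_{-1}^{1} of each monomial x^k gives [2/(k+1) if k even, 0 if k odd]. Integrating term-by-term (or equivalently evaluating the antiderivative F(x) = -x^6/3 - 7*x^5/5 - 3*x^4/2 - 2*x^3/3 + x at the endpoints):
  F(1) − F(−1) = -29/10 − (-23/30) = -32/15.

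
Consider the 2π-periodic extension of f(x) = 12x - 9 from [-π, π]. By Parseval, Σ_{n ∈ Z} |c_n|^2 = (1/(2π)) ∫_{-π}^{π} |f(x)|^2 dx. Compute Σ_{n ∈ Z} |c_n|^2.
Σ |c_n|^2 = 48π^2 + 81

Expand and integrate term by term over [-π, π]:
  ∫ (12x)^2 dx = 144·(2π^3/3); ∫ 2·12·(-9)·x dx = 0 (odd integrand); ∫ (-9)^2 dx = 81·2π.
So (1/(2π)) ∫_{-π}^{π} (12x - 9)^2 dx = 144π^2/3 + 81 = 48π^2 + 81.
Parseval ⇒ Σ |c_n|^2 = 48π^2 + 81.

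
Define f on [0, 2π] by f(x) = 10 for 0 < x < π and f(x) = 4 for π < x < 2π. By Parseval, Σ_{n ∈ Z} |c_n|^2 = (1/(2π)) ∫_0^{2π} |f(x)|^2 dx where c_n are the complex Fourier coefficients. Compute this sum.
Σ |c_n|^2 = 58

Parseval equates the L^2 energy of f (normalised by 1/(2π)) with the ℓ^2 sum of its Fourier coefficients: (1/(2π)) ∫_0^{2π} |f|^2 = Σ |c_n|^2.
Compute the left side: (1/(2π)) [∫_0^π 10^2 dx + ∫_π^{2π} 4^2 dx] = (1/(2π)) · (100π + 16π) = (100 + 16)/2 = 58.
So Σ_{n ∈ Z} |c_n|^2 = 58.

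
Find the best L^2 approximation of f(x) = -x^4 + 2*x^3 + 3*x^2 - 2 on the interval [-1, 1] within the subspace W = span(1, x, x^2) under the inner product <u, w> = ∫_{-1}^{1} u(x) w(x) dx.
g(x) = 15*x^2/7 + 6*x/5 - 67/35

The best approximation g ∈ W is the orthogonal projection of f onto W. Writing g = a_0 + a_1 x + a_2 x^2, the coefficients solve the normal equations G · a = b where
  G_{ij} = <φ_i, φ_j> and b_i = <f, φ_i>, with φ_0 = 1, φ_1 = x, φ_2 = x^2.
G =
  [2, 0, 2/3]
  [0, 2/3, 0]
  [2/3, 0, 2/5],
b = (-12/5, 4/5, -44/105).
Solving gives a_0 = -67/35, a_1 = 6/5, a_2 = 15/7, so
  g(x) = 15*x^2/7 + 6*x/5 - 67/35.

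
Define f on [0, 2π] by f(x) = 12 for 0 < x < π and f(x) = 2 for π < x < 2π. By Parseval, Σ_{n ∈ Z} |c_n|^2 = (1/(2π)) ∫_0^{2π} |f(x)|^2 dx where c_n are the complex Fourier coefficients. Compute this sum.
Σ |c_n|^2 = 74

Parseval equates the L^2 energy of f (normalised by 1/(2π)) with the ℓ^2 sum of its Fourier coefficients: (1/(2π)) ∫_0^{2π} |f|^2 = Σ |c_n|^2.
Compute the left side: (1/(2π)) [∫_0^π 12^2 dx + ∫_π^{2π} 2^2 dx] = (1/(2π)) · (144π + 4π) = (144 + 4)/2 = 74.
So Σ_{n ∈ Z} |c_n|^2 = 74.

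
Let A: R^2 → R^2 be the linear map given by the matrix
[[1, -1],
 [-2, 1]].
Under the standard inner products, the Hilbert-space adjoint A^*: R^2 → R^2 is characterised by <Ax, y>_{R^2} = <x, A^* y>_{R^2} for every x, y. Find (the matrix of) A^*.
A^* = A^T =
[[1, -2],
 [-1, 1]]

For real matrices with standard dot products, the defining identity <Ax, y> = <x, A^* y> gives (Ax)^T y = x^T (A^*) y, i.e. x^T A^T y = x^T (A^*) y. Since this holds for all x, y, we must have A^* = A^T. Therefore
A^* =
[[1, -2],
 [-1, 1]].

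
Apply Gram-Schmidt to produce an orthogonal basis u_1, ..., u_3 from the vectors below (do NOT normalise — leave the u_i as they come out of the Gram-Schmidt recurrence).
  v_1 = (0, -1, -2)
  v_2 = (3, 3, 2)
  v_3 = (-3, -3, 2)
Orthogonal basis:
  u_1 = (0, -1, -2)
  u_2 = (3, 8/5, -4/5)
  u_3 = (48/61, -72/61, 36/61)

Apply the Gram-Schmidt recurrence
  u_1 = v_1
  u_i = v_i − Σ_{j<i} ((v_i · u_j) / (u_j · u_j)) · u_j.

Step by step this gives:
  u_1 = (0, -1, -2)
  u_2 = (3, 8/5, -4/5)
  u_3 = (48/61, -72/61, 36/61)

Orthogonality check:
  u_2 · u_1 = 0 (should be 0)
  u_3 · u_1 = 0 (should be 0)
  u_3 · u_2 = 0 (should be 0)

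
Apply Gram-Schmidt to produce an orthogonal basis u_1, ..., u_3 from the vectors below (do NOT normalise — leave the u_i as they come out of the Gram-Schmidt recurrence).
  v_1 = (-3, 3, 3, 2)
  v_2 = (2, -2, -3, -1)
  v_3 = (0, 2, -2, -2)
Orthogonal basis:
  u_1 = (-3, 3, 3, 2)
  u_2 = (-7/31, 7/31, -24/31, 15/31)
  u_3 = (-4/29, 62/29, -22/29, -66/29)

Apply the Gram-Schmidt recurrence
  u_1 = v_1
  u_i = v_i − Σ_{j<i} ((v_i · u_j) / (u_j · u_j)) · u_j.

Step by step this gives:
  u_1 = (-3, 3, 3, 2)
  u_2 = (-7/31, 7/31, -24/31, 15/31)
  u_3 = (-4/29, 62/29, -22/29, -66/29)

Orthogonality check:
  u_2 · u_1 = 0 (should be 0)
  u_3 · u_1 = 0 (should be 0)
  u_3 · u_2 = 0 (should be 0)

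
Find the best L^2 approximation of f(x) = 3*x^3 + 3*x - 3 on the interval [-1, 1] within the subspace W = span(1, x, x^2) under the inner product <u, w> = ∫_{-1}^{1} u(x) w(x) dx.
g(x) = 24*x/5 - 3

The best approximation g ∈ W is the orthogonal projection of f onto W. Writing g = a_0 + a_1 x + a_2 x^2, the coefficients solve the normal equations G · a = b where
  G_{ij} = <φ_i, φ_j> and b_i = <f, φ_i>, with φ_0 = 1, φ_1 = x, φ_2 = x^2.
G =
  [2, 0, 2/3]
  [0, 2/3, 0]
  [2/3, 0, 2/5],
b = (-6, 16/5, -2).
Solving gives a_0 = -3, a_1 = 24/5, a_2 = 0, so
  g(x) = 24*x/5 - 3.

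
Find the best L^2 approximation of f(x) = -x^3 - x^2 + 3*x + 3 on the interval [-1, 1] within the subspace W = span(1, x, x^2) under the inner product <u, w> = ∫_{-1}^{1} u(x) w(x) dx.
g(x) = -x^2 + 12*x/5 + 3

The best approximation g ∈ W is the orthogonal projection of f onto W. Writing g = a_0 + a_1 x + a_2 x^2, the coefficients solve the normal equations G · a = b where
  G_{ij} = <φ_i, φ_j> and b_i = <f, φ_i>, with φ_0 = 1, φ_1 = x, φ_2 = x^2.
G =
  [2, 0, 2/3]
  [0, 2/3, 0]
  [2/3, 0, 2/5],
b = (16/3, 8/5, 8/5).
Solving gives a_0 = 3, a_1 = 12/5, a_2 = -1, so
  g(x) = -x^2 + 12*x/5 + 3.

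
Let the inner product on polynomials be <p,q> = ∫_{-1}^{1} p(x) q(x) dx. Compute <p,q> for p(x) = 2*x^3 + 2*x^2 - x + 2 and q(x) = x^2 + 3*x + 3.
<p,q> = 278/15

Expand the product: p(x)·q(x) = 2*x^5 + 8*x^4 + 11*x^3 + 5*x^2 + 3*x + 6.
∫_{-1}^{1} of each monomial x^k gives [2/(k+1) if k even, 0 if k odd]. Integrating term-by-term (or equivalently evaluating the antiderivative F(x) = x^6/3 + 8*x^5/5 + 11*x^4/4 + 5*x^3/3 + 3*x^2/2 + 6*x at the endpoints):
  F(1) − F(−1) = 277/20 − (-281/60) = 278/15.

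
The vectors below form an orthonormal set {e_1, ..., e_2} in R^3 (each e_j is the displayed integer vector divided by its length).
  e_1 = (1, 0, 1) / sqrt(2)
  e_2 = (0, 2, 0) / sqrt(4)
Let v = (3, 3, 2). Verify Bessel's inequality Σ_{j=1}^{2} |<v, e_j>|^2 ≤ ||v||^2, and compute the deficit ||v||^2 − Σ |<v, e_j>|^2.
Σ |<v, e_j>|^2 = 43/2; ||v||^2 = 22; deficit = 1/2

Write each e_j = u_j / sqrt(<u_j, u_j>) where u_j is the displayed integer vector. Then <v, e_j> = <v, u_j> / sqrt(<u_j, u_j>), so |<v, e_j>|^2 = <v, u_j>^2 / <u_j, u_j>.
Coefficients: <v, e_1> = 5/sqrt(2), <v, e_2> = 6/sqrt(4).
Square and sum: Σ |<v, e_j>|^2 = 43/2.
Compute ||v||^2 = v·v = 22.
Deficit = 22 − 43/2 = 1/2 ≥ 0, confirming Bessel's inequality. (The deficit equals ||v − Σ <v,e_j> e_j||^2, the squared distance from v to span{e_j}.)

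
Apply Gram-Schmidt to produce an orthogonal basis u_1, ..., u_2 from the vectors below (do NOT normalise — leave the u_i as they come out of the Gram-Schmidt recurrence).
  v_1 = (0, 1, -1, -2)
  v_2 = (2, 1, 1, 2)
Orthogonal basis:
  u_1 = (0, 1, -1, -2)
  u_2 = (2, 5/3, 1/3, 2/3)

Apply the Gram-Schmidt recurrence
  u_1 = v_1
  u_i = v_i − Σ_{j<i} ((v_i · u_j) / (u_j · u_j)) · u_j.

Step by step this gives:
  u_1 = (0, 1, -1, -2)
  u_2 = (2, 5/3, 1/3, 2/3)

Orthogonality check:
  u_2 · u_1 = 0 (should be 0)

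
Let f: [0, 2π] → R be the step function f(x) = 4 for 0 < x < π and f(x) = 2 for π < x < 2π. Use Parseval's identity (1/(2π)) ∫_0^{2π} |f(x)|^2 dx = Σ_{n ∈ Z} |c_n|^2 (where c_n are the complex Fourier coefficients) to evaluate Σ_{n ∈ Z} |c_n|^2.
Σ |c_n|^2 = 10

Parseval equates the L^2 energy of f (normalised by 1/(2π)) with the ℓ^2 sum of its Fourier coefficients: (1/(2π)) ∫_0^{2π} |f|^2 = Σ |c_n|^2.
Compute the left side: (1/(2π)) [∫_0^π 4^2 dx + ∫_π^{2π} 2^2 dx] = (1/(2π)) · (16π + 4π) = (16 + 4)/2 = 10.
So Σ_{n ∈ Z} |c_n|^2 = 10.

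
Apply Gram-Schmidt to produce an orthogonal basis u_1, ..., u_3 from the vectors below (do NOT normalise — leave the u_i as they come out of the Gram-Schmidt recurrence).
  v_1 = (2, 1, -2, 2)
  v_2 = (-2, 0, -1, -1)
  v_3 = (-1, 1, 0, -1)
Orthogonal basis:
  u_1 = (2, 1, -2, 2)
  u_2 = (-18/13, 4/13, -21/13, -5/13)
  u_3 = (2/31, 34/31, 15/62, -23/62)

Apply the Gram-Schmidt recurrence
  u_1 = v_1
  u_i = v_i − Σ_{j<i} ((v_i · u_j) / (u_j · u_j)) · u_j.

Step by step this gives:
  u_1 = (2, 1, -2, 2)
  u_2 = (-18/13, 4/13, -21/13, -5/13)
  u_3 = (2/31, 34/31, 15/62, -23/62)

Orthogonality check:
  u_2 · u_1 = 0 (should be 0)
  u_3 · u_1 = 0 (should be 0)
  u_3 · u_2 = 0 (should be 0)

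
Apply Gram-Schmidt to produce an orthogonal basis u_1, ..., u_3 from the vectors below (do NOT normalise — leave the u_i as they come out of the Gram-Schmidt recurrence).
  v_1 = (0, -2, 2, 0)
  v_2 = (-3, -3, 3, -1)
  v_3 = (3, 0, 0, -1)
Orthogonal basis:
  u_1 = (0, -2, 2, 0)
  u_2 = (-3, 0, 0, -1)
  u_3 = (3/5, 0, 0, -9/5)

Apply the Gram-Schmidt recurrence
  u_1 = v_1
  u_i = v_i − Σ_{j<i} ((v_i · u_j) / (u_j · u_j)) · u_j.

Step by step this gives:
  u_1 = (0, -2, 2, 0)
  u_2 = (-3, 0, 0, -1)
  u_3 = (3/5, 0, 0, -9/5)

Orthogonality check:
  u_2 · u_1 = 0 (should be 0)
  u_3 · u_1 = 0 (should be 0)
  u_3 · u_2 = 0 (should be 0)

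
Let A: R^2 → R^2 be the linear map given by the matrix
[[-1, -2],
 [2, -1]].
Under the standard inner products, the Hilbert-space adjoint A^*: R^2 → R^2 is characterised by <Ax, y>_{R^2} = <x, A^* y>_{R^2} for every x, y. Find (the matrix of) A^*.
A^* = A^T =
[[-1, 2],
 [-2, -1]]

For real matrices with standard dot products, the defining identity <Ax, y> = <x, A^* y> gives (Ax)^T y = x^T (A^*) y, i.e. x^T A^T y = x^T (A^*) y. Since this holds for all x, y, we must have A^* = A^T. Therefore
A^* =
[[-1, 2],
 [-2, -1]].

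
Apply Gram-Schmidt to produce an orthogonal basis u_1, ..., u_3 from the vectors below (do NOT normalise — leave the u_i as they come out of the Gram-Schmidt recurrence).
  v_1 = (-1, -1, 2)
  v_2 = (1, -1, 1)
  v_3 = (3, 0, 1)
Orthogonal basis:
  u_1 = (-1, -1, 2)
  u_2 = (4/3, -2/3, 1/3)
  u_3 = (5/14, 15/14, 5/7)

Apply the Gram-Schmidt recurrence
  u_1 = v_1
  u_i = v_i − Σ_{j<i} ((v_i · u_j) / (u_j · u_j)) · u_j.

Step by step this gives:
  u_1 = (-1, -1, 2)
  u_2 = (4/3, -2/3, 1/3)
  u_3 = (5/14, 15/14, 5/7)

Orthogonality check:
  u_2 · u_1 = 0 (should be 0)
  u_3 · u_1 = 0 (should be 0)
  u_3 · u_2 = 0 (should be 0)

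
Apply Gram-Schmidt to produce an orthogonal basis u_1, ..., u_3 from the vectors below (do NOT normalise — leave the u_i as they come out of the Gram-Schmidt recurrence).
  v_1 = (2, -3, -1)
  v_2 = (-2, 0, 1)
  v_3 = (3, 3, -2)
Orthogonal basis:
  u_1 = (2, -3, -1)
  u_2 = (-9/7, -15/14, 9/14)
  u_3 = (-1/5, 0, -2/5)

Apply the Gram-Schmidt recurrence
  u_1 = v_1
  u_i = v_i − Σ_{j<i} ((v_i · u_j) / (u_j · u_j)) · u_j.

Step by step this gives:
  u_1 = (2, -3, -1)
  u_2 = (-9/7, -15/14, 9/14)
  u_3 = (-1/5, 0, -2/5)

Orthogonality check:
  u_2 · u_1 = 0 (should be 0)
  u_3 · u_1 = 0 (should be 0)
  u_3 · u_2 = 0 (should be 0)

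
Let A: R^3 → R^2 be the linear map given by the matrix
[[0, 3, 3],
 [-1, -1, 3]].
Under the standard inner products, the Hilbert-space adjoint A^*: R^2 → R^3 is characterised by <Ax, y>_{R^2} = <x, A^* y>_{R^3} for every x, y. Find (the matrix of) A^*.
A^* = A^T =
[[0, -1],
 [3, -1],
 [3, 3]]

For real matrices with standard dot products, the defining identity <Ax, y> = <x, A^* y> gives (Ax)^T y = x^T (A^*) y, i.e. x^T A^T y = x^T (A^*) y. Since this holds for all x, y, we must have A^* = A^T. Therefore
A^* =
[[0, -1],
 [3, -1],
 [3, 3]].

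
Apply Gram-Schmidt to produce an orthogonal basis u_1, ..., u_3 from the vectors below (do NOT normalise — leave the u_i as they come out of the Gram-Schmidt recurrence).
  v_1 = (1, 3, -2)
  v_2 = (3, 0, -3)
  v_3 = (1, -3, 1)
Orthogonal basis:
  u_1 = (1, 3, -2)
  u_2 = (33/14, -27/14, -12/7)
  u_3 = (9/19, 3/19, 9/19)

Apply the Gram-Schmidt recurrence
  u_1 = v_1
  u_i = v_i − Σ_{j<i} ((v_i · u_j) / (u_j · u_j)) · u_j.

Step by step this gives:
  u_1 = (1, 3, -2)
  u_2 = (33/14, -27/14, -12/7)
  u_3 = (9/19, 3/19, 9/19)

Orthogonality check:
  u_2 · u_1 = 0 (should be 0)
  u_3 · u_1 = 0 (should be 0)
  u_3 · u_2 = 0 (should be 0)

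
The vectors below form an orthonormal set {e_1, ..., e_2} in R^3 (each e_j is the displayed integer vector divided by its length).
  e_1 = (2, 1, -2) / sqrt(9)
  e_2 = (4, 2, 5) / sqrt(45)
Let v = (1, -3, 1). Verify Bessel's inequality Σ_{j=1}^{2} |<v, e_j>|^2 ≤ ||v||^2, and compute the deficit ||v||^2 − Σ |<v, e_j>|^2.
Σ |<v, e_j>|^2 = 6/5; ||v||^2 = 11; deficit = 49/5

Write each e_j = u_j / sqrt(<u_j, u_j>) where u_j is the displayed integer vector. Then <v, e_j> = <v, u_j> / sqrt(<u_j, u_j>), so |<v, e_j>|^2 = <v, u_j>^2 / <u_j, u_j>.
Coefficients: <v, e_1> = -3/sqrt(9), <v, e_2> = 3/sqrt(45).
Square and sum: Σ |<v, e_j>|^2 = 6/5.
Compute ||v||^2 = v·v = 11.
Deficit = 11 − 6/5 = 49/5 ≥ 0, confirming Bessel's inequality. (The deficit equals ||v − Σ <v,e_j> e_j||^2, the squared distance from v to span{e_j}.)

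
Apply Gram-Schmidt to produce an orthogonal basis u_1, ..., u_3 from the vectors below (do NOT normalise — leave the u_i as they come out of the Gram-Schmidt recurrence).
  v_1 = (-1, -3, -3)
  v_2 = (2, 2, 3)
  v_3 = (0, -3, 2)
Orthogonal basis:
  u_1 = (-1, -3, -3)
  u_2 = (21/19, -13/19, 6/19)
  u_3 = (-3/2, -3/2, 2)

Apply the Gram-Schmidt recurrence
  u_1 = v_1
  u_i = v_i − Σ_{j<i} ((v_i · u_j) / (u_j · u_j)) · u_j.

Step by step this gives:
  u_1 = (-1, -3, -3)
  u_2 = (21/19, -13/19, 6/19)
  u_3 = (-3/2, -3/2, 2)

Orthogonality check:
  u_2 · u_1 = 0 (should be 0)
  u_3 · u_1 = 0 (should be 0)
  u_3 · u_2 = 0 (should be 0)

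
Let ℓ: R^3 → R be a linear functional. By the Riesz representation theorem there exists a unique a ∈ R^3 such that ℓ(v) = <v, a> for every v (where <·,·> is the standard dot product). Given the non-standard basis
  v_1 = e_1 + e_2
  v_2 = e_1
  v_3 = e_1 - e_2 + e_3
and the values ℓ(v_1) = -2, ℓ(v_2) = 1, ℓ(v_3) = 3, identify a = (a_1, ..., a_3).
a = (1, -3, -1)

Write a = (a_1, ..., a_3) in the standard basis. For each basis vector v_i, ℓ(v_i) = <v_i, a> is a linear equation in the a_j's. Collect the n equations into a matrix system V a = ℓ, where row i of V is v_i (expressed in the standard basis). Since V is invertible (lower-triangular with 1s on the diagonal, up to permutation), solve by back-substitution:
  V =
[[1, 1, 0],
 [1, 0, 0],
 [1, -1, 1]]
  V a = (-2, 1, 3)
Solving gives a = (1, -3, -1).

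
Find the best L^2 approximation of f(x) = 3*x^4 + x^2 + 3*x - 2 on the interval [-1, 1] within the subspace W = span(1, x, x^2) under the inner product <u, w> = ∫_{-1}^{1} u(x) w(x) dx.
g(x) = 25*x^2/7 + 3*x - 79/35

The best approximation g ∈ W is the orthogonal projection of f onto W. Writing g = a_0 + a_1 x + a_2 x^2, the coefficients solve the normal equations G · a = b where
  G_{ij} = <φ_i, φ_j> and b_i = <f, φ_i>, with φ_0 = 1, φ_1 = x, φ_2 = x^2.
G =
  [2, 0, 2/3]
  [0, 2/3, 0]
  [2/3, 0, 2/5],
b = (-32/15, 2, -8/105).
Solving gives a_0 = -79/35, a_1 = 3, a_2 = 25/7, so
  g(x) = 25*x^2/7 + 3*x - 79/35.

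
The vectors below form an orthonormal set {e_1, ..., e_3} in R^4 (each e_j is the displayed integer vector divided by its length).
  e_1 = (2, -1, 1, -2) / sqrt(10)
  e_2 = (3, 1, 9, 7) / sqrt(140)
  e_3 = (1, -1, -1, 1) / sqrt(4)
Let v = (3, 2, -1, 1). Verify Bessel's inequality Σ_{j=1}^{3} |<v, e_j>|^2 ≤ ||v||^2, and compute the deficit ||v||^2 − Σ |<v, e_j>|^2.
Σ |<v, e_j>|^2 = 41/14; ||v||^2 = 15; deficit = 169/14

Write each e_j = u_j / sqrt(<u_j, u_j>) where u_j is the displayed integer vector. Then <v, e_j> = <v, u_j> / sqrt(<u_j, u_j>), so |<v, e_j>|^2 = <v, u_j>^2 / <u_j, u_j>.
Coefficients: <v, e_1> = 1/sqrt(10), <v, e_2> = 9/sqrt(140), <v, e_3> = 3/sqrt(4).
Square and sum: Σ |<v, e_j>|^2 = 41/14.
Compute ||v||^2 = v·v = 15.
Deficit = 15 − 41/14 = 169/14 ≥ 0, confirming Bessel's inequality. (The deficit equals ||v − Σ <v,e_j> e_j||^2, the squared distance from v to span{e_j}.)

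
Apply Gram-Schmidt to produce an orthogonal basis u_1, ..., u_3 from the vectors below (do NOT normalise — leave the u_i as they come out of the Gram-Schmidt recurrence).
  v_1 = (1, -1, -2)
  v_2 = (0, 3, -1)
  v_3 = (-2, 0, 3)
Orthogonal basis:
  u_1 = (1, -1, -2)
  u_2 = (1/6, 17/6, -4/3)
  u_3 = (-35/59, -5/59, -15/59)

Apply the Gram-Schmidt recurrence
  u_1 = v_1
  u_i = v_i − Σ_{j<i} ((v_i · u_j) / (u_j · u_j)) · u_j.

Step by step this gives:
  u_1 = (1, -1, -2)
  u_2 = (1/6, 17/6, -4/3)
  u_3 = (-35/59, -5/59, -15/59)

Orthogonality check:
  u_2 · u_1 = 0 (should be 0)
  u_3 · u_1 = 0 (should be 0)
  u_3 · u_2 = 0 (should be 0)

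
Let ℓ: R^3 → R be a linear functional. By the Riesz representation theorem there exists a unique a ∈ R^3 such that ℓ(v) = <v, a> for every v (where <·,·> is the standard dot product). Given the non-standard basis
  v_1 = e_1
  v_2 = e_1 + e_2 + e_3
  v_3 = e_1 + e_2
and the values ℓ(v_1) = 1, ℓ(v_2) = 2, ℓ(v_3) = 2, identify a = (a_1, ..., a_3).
a = (1, 1, 0)

Write a = (a_1, ..., a_3) in the standard basis. For each basis vector v_i, ℓ(v_i) = <v_i, a> is a linear equation in the a_j's. Collect the n equations into a matrix system V a = ℓ, where row i of V is v_i (expressed in the standard basis). Since V is invertible (lower-triangular with 1s on the diagonal, up to permutation), solve by back-substitution:
  V =
[[1, 0, 0],
 [1, 1, 1],
 [1, 1, 0]]
  V a = (1, 2, 2)
Solving gives a = (1, 1, 0).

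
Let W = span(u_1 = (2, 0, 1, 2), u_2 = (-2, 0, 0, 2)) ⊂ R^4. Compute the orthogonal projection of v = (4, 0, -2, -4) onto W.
proj_W(v) = (32/9, 0, -2/9, -40/9)

Set up U = [u_1 | ... | u_2] ∈ R^(4×2). The projector onto W = col(U) is P = U (U^T U)^(-1) U^T.
Compute U^T U =
  [9, 0]
  [0, 8],
and U^T v = (-2, -16).
Solve U^T U · c = U^T v for the coefficients: c = (-2/9, -2). The projection is proj_W(v) = U c.
Check: (v - proj_W(v)) · u_1 = 0  (should be 0).
Check: (v - proj_W(v)) · u_2 = 0  (should be 0).
Result: proj_W(v) = (32/9, 0, -2/9, -40/9).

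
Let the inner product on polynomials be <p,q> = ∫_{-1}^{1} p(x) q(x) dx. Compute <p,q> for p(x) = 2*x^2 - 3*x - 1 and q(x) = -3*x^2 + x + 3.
<p,q> = -22/5

Expand the product: p(x)·q(x) = -6*x^4 + 11*x^3 + 6*x^2 - 10*x - 3.
∫_{-1}^{1} of each monomial x^k gives [2/(k+1) if k even, 0 if k odd]. Integrating term-by-term (or equivalently evaluating the antiderivative F(x) = -6*x^5/5 + 11*x^4/4 + 2*x^3 - 5*x^2 - 3*x at the endpoints):
  F(1) − F(−1) = -89/20 − (-1/20) = -22/5.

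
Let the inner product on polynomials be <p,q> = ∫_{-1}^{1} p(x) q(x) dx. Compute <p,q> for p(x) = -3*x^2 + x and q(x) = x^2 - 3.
<p,q> = 24/5

Expand the product: p(x)·q(x) = -3*x^4 + x^3 + 9*x^2 - 3*x.
∫_{-1}^{1} of each monomial x^k gives [2/(k+1) if k even, 0 if k odd]. Integrating term-by-term (or equivalently evaluating the antiderivative F(x) = -3*x^5/5 + x^4/4 + 3*x^3 - 3*x^2/2 at the endpoints):
  F(1) − F(−1) = 23/20 − (-73/20) = 24/5.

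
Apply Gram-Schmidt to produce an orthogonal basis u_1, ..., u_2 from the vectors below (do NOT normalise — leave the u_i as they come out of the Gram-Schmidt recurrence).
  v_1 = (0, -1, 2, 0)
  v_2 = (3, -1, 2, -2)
Orthogonal basis:
  u_1 = (0, -1, 2, 0)
  u_2 = (3, 0, 0, -2)

Apply the Gram-Schmidt recurrence
  u_1 = v_1
  u_i = v_i − Σ_{j<i} ((v_i · u_j) / (u_j · u_j)) · u_j.

Step by step this gives:
  u_1 = (0, -1, 2, 0)
  u_2 = (3, 0, 0, -2)

Orthogonality check:
  u_2 · u_1 = 0 (should be 0)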